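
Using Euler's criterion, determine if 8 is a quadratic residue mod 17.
By Euler's criterion: 8^{8} ≡ 1 (mod 17). Since this equals 1, 8 is a QR.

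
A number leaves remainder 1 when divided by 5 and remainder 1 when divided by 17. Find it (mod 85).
M = 5 × 17 = 85. M₁ = 17, y₁ ≡ 3 (mod 5). M₂ = 5, y₂ ≡ 7 (mod 17). n = 1×17×3 + 1×5×7 ≡ 1 (mod 85)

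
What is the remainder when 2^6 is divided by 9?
6 = 4 + 2 (binary 110). Repeated squaring mod 9: 2^1 ≡ 2; 2^2 ≡ 2² = 4 ≡ 4; 2^4 ≡ 4² = 16 ≡ 7. Multiply: 2^6 = 2^4 × 2^2 ≡ 7 × 4 (mod 9): 7 × 4 = 28 ≡ 1. So 2^6 ≡ 1 (mod 9).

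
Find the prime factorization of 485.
5 × 97

Divide by primes starting from smallest:
485 ÷ 5 = 97
97 ÷ 97 = 1

485 = 5 × 97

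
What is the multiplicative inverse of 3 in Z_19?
13

Using Extended Euclidean Algorithm:
gcd(3, 19) = 1
Bezout coefficients: 3 × -6 + 19 × 1 = 1
So 3 × -6 ≡ 1 (mod 19)
The inverse is -6 mod 19 = 13
Verification: 3 × 13 = 39 = 2 × 19 + 1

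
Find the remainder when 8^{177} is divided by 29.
By Fermat: 8^{28} ≡ 1 (mod 29). 177 = 6×28 + 9. So 8^{177} ≡ 8^{9} ≡ 15 (mod 29)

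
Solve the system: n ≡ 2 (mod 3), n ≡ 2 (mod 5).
M = 3 × 5 = 15. M₁ = 5, y₁ ≡ 2 (mod 3). M₂ = 3, y₂ ≡ 2 (mod 5). n = 2×5×2 + 2×3×2 ≡ 2 (mod 15)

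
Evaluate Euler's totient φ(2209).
2162

Prime factorization: 2209 = 47^2
Using the formula φ(n) = n × Π(1 - 1/p) for each prime factor p:
φ(2209) = 2209 × (1 - 1/47)
φ(2209) = 2162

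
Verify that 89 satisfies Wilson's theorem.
(88)! mod 89 = 88. Since this equals -1 (mod 89), Wilson confirms 89 is prime.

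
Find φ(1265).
880

Prime factorization: 1265 = 5 × 11 × 23
Using the formula φ(n) = n × Π(1 - 1/p) for each prime factor p:
φ(1265) = 1265 × (1 - 1/5) × (1 - 1/11) × (1 - 1/23)
φ(1265) = 880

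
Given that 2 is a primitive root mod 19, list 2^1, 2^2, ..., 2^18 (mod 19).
g^1, g^2, ..., g^{18} mod 19: {2, 4, 8, 16, 13, 7, 14, 9, 18, 17, 15, 11, 3, 6, 12, 5, 10, 1}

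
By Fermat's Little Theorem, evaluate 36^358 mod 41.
By Fermat: 36^{40} ≡ 1 (mod 41). 358 = 8×40 + 38. So 36^{358} ≡ 36^{38} ≡ 23 (mod 41)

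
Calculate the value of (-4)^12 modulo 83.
Using repeated squaring. (-4) ≡ 79 (mod 83). 12 = 8 + 4 (binary 1100). Repeated squaring mod 83: 79^1 ≡ 79; 79^2 ≡ 79² = 6241 ≡ 16; 79^4 ≡ 16² = 256 ≡ 7; 79^8 ≡ 7² = 49 ≡ 49. Multiply: (-4)^12 ≡ 79^8 × 79^4 ≡ 49 × 7 (mod 83): 49 × 7 = 343 ≡ 11. So (-4)^12 ≡ 11 (mod 83).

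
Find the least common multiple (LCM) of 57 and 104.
5928

First find GCD(57, 104) using the Euclidean algorithm:
57 = 0 × 104 + 57
104 = 1 × 57 + 47
57 = 1 × 47 + 10
47 = 4 × 10 + 7
10 = 1 × 7 + 3
7 = 2 × 3 + 1
3 = 3 × 1 + 0
GCD(57, 104) = 1

LCM formula: LCM(a, b) = (a × b) / GCD(a, b)
LCM(57, 104) = (57 × 104) / 1
LCM(57, 104) = 5928 / 1
LCM(57, 104) = 5928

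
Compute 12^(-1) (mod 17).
12^(-1) ≡ 10 (mod 17). Verification: 12 × 10 = 120 ≡ 1 (mod 17)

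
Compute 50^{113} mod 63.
29

Using successive squaring:
Binary expansion of 113: 1110001
Powers of 50 mod 63 (each is the square of the previous):
  50^1 ≡ 50 (mod 63)
  50^2 ≡ 50² = 2500 ≡ 43 (mod 63)
  50^4 ≡ 43² = 1849 ≡ 22 (mod 63)
  50^8 ≡ 22² = 484 ≡ 43 (mod 63)
  50^16 ≡ 43² = 1849 ≡ 22 (mod 63)
  50^32 ≡ 22² = 484 ≡ 43 (mod 63)
  50^64 ≡ 43² = 1849 ≡ 22 (mod 63)
113 = 64 + 32 + 16 + 1, so 50^113 = 50^64 × 50^32 × 50^16 × 50^1 ≡ 22 × 43 × 22 × 50 (mod 63)
Multiplying step by step:
  22 × 43 = 946 ≡ 1 (mod 63)
  1 × 22 = 22 ≡ 22 (mod 63)
  22 × 50 = 1100 ≡ 29 (mod 63)
Result: 50^113 ≡ 29 (mod 63)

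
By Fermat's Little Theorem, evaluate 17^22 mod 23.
By Fermat's Little Theorem, 17^{22} ≡ 1 (mod 23) since 23 is prime and gcd(17, 23) = 1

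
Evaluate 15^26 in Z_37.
Using repeated squaring. 26 = 16 + 8 + 2 (binary 11010). Repeated squaring mod 37: 15^1 ≡ 15; 15^2 ≡ 15² = 225 ≡ 3; 15^4 ≡ 3² = 9 ≡ 9; 15^8 ≡ 9² = 81 ≡ 7; 15^16 ≡ 7² = 49 ≡ 12. Multiply: 15^26 = 15^16 × 15^8 × 15^2 ≡ 12 × 7 × 3 (mod 37): 12 × 7 = 84 ≡ 10; 10 × 3 = 30 ≡ 30. So 15^26 ≡ 30 (mod 37).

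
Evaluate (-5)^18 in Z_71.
Using repeated squaring. (-5) ≡ 66 (mod 71). 18 = 16 + 2 (binary 10010). Repeated squaring mod 71: 66^1 ≡ 66; 66^2 ≡ 66² = 4356 ≡ 25; 66^4 ≡ 25² = 625 ≡ 57; 66^8 ≡ 57² = 3249 ≡ 54; 66^16 ≡ 54² = 2916 ≡ 5. Multiply: (-5)^18 ≡ 66^16 × 66^2 ≡ 5 × 25 (mod 71): 5 × 25 = 125 ≡ 54. So (-5)^18 ≡ 54 (mod 71).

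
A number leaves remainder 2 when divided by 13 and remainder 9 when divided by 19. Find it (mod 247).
M = 13 × 19 = 247. M₁ = 19, y₁ ≡ 11 (mod 13). M₂ = 13, y₂ ≡ 3 (mod 19). k = 2×19×11 + 9×13×3 ≡ 28 (mod 247)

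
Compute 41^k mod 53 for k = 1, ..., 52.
g^1, g^2, ..., g^{52} mod 53: {41, 38, 21, 13, 3, 17, 8, 10, 39, 9, 51, 24, 30, 11, 27, 47, 19, 37, 33, 28, 35, 4, 5, 46, 31, 52, 12, 15, 32, 40, 50, 36, 45, 43, 14, 44, 2, 29, 23, 42, 26, 6, 34, 16, 20, 25, 18, 49, 48, 7, 22, 1}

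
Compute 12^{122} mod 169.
105

Using successive squaring:
Binary expansion of 122: 1111010
Powers of 12 mod 169 (each is the square of the previous):
  12^1 ≡ 12 (mod 169)
  12^2 ≡ 12² = 144 ≡ 144 (mod 169)
  12^4 ≡ 144² = 20736 ≡ 118 (mod 169)
  12^8 ≡ 118² = 13924 ≡ 66 (mod 169)
  12^16 ≡ 66² = 4356 ≡ 131 (mod 169)
  12^32 ≡ 131² = 17161 ≡ 92 (mod 169)
  12^64 ≡ 92² = 8464 ≡ 14 (mod 169)
122 = 64 + 32 + 16 + 8 + 2, so 12^122 = 12^64 × 12^32 × 12^16 × 12^8 × 12^2 ≡ 14 × 92 × 131 × 66 × 144 (mod 169)
Multiplying step by step:
  14 × 92 = 1288 ≡ 105 (mod 169)
  105 × 131 = 13755 ≡ 66 (mod 169)
  66 × 66 = 4356 ≡ 131 (mod 169)
  131 × 144 = 18864 ≡ 105 (mod 169)
Result: 12^122 ≡ 105 (mod 169)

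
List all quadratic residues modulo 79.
QRs mod 79: {1, 2, 4, 5, 8, 9, 10, 11, 13, 16, 18, 19, 20, 21, 22, 23, 25, 26, 31, 32, 36, 38, 40, 42, 44, 45, 46, 49, 50, 51, 52, 55, 62, 64, 65, 67, 72, 73, 76}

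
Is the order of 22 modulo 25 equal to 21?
No, the actual order is 20, not 21.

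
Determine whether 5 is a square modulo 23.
By Euler's criterion: 5^{11} ≡ 22 (mod 23). Since this equals -1 (≡ 22), 5 is not a QR.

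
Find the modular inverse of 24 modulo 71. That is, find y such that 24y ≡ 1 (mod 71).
3

Using Extended Euclidean Algorithm:
gcd(24, 71) = 1
Bezout coefficients: 24 × 3 + 71 × -1 = 1
So 24 × 3 ≡ 1 (mod 71)
The inverse is 3 mod 71 = 3
Verification: 24 × 3 = 72 = 1 × 71 + 1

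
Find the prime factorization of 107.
107

Divide by primes starting from smallest:
107 ÷ 107 = 1

107 = 107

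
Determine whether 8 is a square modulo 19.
By Euler's criterion: 8^{9} ≡ 18 (mod 19). Since this equals -1 (≡ 18), 8 is not a QR.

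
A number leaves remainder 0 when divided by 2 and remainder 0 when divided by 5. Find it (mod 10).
M = 2 × 5 = 10. M₁ = 5, y₁ ≡ 1 (mod 2). M₂ = 2, y₂ ≡ 3 (mod 5). y = 0×5×1 + 0×2×3 ≡ 0 (mod 10)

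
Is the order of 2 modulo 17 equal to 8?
Yes, ord_17(2) = 8.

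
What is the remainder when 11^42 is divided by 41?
Using Fermat: 11^{40} ≡ 1 (mod 41). 42 ≡ 2 (mod 40). So 11^{42} ≡ 11^{2} ≡ 39 (mod 41)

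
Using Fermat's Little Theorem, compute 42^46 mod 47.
By Fermat's Little Theorem, 42^{46} ≡ 1 (mod 47) since 47 is prime and gcd(42, 47) = 1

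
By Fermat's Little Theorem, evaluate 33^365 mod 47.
By Fermat: 33^{46} ≡ 1 (mod 47). 365 = 7×46 + 43. So 33^{365} ≡ 33^{43} ≡ 13 (mod 47)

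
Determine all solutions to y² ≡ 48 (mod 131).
The square roots of 48 mod 131 are 21 and 110. Verify: 21² = 441 ≡ 48 (mod 131)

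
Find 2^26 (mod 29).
Using repeated squaring. 26 = 16 + 8 + 2 (binary 11010). Repeated squaring mod 29: 2^1 ≡ 2; 2^2 ≡ 2² = 4 ≡ 4; 2^4 ≡ 4² = 16 ≡ 16; 2^8 ≡ 16² = 256 ≡ 24; 2^16 ≡ 24² = 576 ≡ 25. Multiply: 2^26 = 2^16 × 2^8 × 2^2 ≡ 25 × 24 × 4 (mod 29): 25 × 24 = 600 ≡ 20; 20 × 4 = 80 ≡ 22. So 2^26 ≡ 22 (mod 29).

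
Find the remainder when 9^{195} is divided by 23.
By Fermat: 9^{22} ≡ 1 (mod 23). 195 = 8×22 + 19. So 9^{195} ≡ 9^{19} ≡ 13 (mod 23)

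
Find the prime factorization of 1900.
2^2 × 5^2 × 19

Divide by primes starting from smallest:
1900 ÷ 2 = 950
950 ÷ 2 = 475
475 ÷ 5 = 95
95 ÷ 5 = 19
19 ÷ 19 = 1

1900 = 2^2 × 5^2 × 19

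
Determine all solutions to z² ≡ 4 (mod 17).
The square roots of 4 mod 17 are 2 and 15. Verify: 2² = 4 ≡ 4 (mod 17)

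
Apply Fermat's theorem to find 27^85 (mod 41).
By Fermat: 27^{40} ≡ 1 (mod 41). 85 = 2×40 + 5. So 27^{85} ≡ 27^{5} ≡ 14 (mod 41)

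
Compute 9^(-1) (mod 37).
9^(-1) ≡ 33 (mod 37). Verification: 9 × 33 = 297 ≡ 1 (mod 37)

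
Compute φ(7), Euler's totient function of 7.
6

Prime factorization: 7 = 7
Using the formula φ(n) = n × Π(1 - 1/p) for each prime factor p:
φ(7) = 7 × (1 - 1/7)
φ(7) = 6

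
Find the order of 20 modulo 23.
Powers of 20 mod 23: 20^1≡20, 20^2≡9, 20^3≡19, 20^4≡12, 20^5≡10, 20^6≡16, 20^7≡21, 20^8≡6, 20^9≡5, 20^10≡8, 20^11≡22, 20^12≡3, 20^13≡14, 20^14≡4, 20^15≡11, 20^16≡13, 20^17≡7, 20^18≡2, 20^19≡17, 20^20≡18, 20^21≡15, 20^22≡1. Order = 22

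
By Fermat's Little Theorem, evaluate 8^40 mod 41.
By Fermat's Little Theorem, 8^{40} ≡ 1 (mod 41) since 41 is prime and gcd(8, 41) = 1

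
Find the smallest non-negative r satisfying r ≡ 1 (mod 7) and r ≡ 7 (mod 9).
M = 7 × 9 = 63. M₁ = 9, y₁ ≡ 4 (mod 7). M₂ = 7, y₂ ≡ 4 (mod 9). r = 1×9×4 + 7×7×4 ≡ 43 (mod 63)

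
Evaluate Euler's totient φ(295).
232

Prime factorization: 295 = 5 × 59
Using the formula φ(n) = n × Π(1 - 1/p) for each prime factor p:
φ(295) = 295 × (1 - 1/5) × (1 - 1/59)
φ(295) = 232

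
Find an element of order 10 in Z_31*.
15 has order 10 mod 31 since 15^{10} ≡ 1 (mod 31) and no smaller power works.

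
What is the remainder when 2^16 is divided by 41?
Using repeated squaring. 16 = 16 (binary 10000). Repeated squaring mod 41: 2^1 ≡ 2; 2^2 ≡ 2² = 4 ≡ 4; 2^4 ≡ 4² = 16 ≡ 16; 2^8 ≡ 16² = 256 ≡ 10; 2^16 ≡ 10² = 100 ≡ 18. So 2^16 ≡ 18 (mod 41).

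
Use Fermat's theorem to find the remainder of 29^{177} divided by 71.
60

By Fermat's Little Theorem, a^(p-1) ≡ 1 (mod p) for prime p and gcd(a, p) = 1
Here p = 71, so 29^70 ≡ 1 (mod 71)
We can reduce the exponent: 177 mod 70 = 37
So 29^177 ≡ 29^37 (mod 71)
Computing: 29^37 mod 71 = 60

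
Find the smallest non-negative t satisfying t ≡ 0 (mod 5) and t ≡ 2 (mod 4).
M = 5 × 4 = 20. M₁ = 4, y₁ ≡ 4 (mod 5). M₂ = 5, y₂ ≡ 1 (mod 4). t = 0×4×4 + 2×5×1 ≡ 10 (mod 20)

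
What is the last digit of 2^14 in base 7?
Using Fermat: 2^{6} ≡ 1 (mod 7). 14 ≡ 2 (mod 6). So 2^{14} ≡ 2^{2} ≡ 4 (mod 7)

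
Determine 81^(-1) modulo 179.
81^(-1) ≡ 42 (mod 179). Verification: 81 × 42 = 3402 ≡ 1 (mod 179)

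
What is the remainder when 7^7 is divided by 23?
7 = 4 + 2 + 1 (binary 111). Repeated squaring mod 23: 7^1 ≡ 7; 7^2 ≡ 7² = 49 ≡ 3; 7^4 ≡ 3² = 9 ≡ 9. Multiply: 7^7 = 7^4 × 7^2 × 7^1 ≡ 9 × 3 × 7 (mod 23): 9 × 3 = 27 ≡ 4; 4 × 7 = 28 ≡ 5. So 7^7 ≡ 5 (mod 23).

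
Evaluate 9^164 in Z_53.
Using Fermat: 9^{52} ≡ 1 (mod 53). 164 ≡ 8 (mod 52). So 9^{164} ≡ 9^{8} ≡ 15 (mod 53)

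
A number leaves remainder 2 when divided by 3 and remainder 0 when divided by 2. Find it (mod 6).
M = 3 × 2 = 6. M₁ = 2, y₁ ≡ 2 (mod 3). M₂ = 3, y₂ ≡ 1 (mod 2). x = 2×2×2 + 0×3×1 ≡ 2 (mod 6)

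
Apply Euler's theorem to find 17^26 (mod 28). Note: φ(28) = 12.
By Euler: 17^{12} ≡ 1 (mod 28) since gcd(17, 28) = 1. 26 = 2×12 + 2. So 17^{26} ≡ 17^{2} ≡ 9 (mod 28)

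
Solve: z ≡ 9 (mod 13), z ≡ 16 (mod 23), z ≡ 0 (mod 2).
M = 13 × 23 × 2 = 598. M₁ = 46, y₁ ≡ 2 (mod 13). M₂ = 26, y₂ ≡ 8 (mod 23). M₃ = 299, y₃ ≡ 1 (mod 2). z = 9×46×2 + 16×26×8 + 0×299×1 ≡ 568 (mod 598)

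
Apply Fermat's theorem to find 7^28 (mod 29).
By Fermat's Little Theorem, 7^{28} ≡ 1 (mod 29) since 29 is prime and gcd(7, 29) = 1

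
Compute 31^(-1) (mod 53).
12

Using Extended Euclidean Algorithm:
gcd(31, 53) = 1
Bezout coefficients: 31 × 12 + 53 × -7 = 1
So 31 × 12 ≡ 1 (mod 53)
The inverse is 12 mod 53 = 12
Verification: 31 × 12 = 372 = 7 × 53 + 1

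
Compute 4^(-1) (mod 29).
4^(-1) ≡ 22 (mod 29). Verification: 4 × 22 = 88 ≡ 1 (mod 29)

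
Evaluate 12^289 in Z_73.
Using Fermat: 12^{72} ≡ 1 (mod 73). 289 ≡ 1 (mod 72). So 12^{289} ≡ 12^{1} ≡ 12 (mod 73)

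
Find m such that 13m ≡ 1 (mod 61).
13^(-1) ≡ 47 (mod 61). Verification: 13 × 47 = 611 ≡ 1 (mod 61)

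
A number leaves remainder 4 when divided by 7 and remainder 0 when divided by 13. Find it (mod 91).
M = 7 × 13 = 91. M₁ = 13, y₁ ≡ 6 (mod 7). M₂ = 7, y₂ ≡ 2 (mod 13). r = 4×13×6 + 0×7×2 ≡ 39 (mod 91)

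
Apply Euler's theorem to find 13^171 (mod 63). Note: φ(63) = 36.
By Euler: 13^{36} ≡ 1 (mod 63) since gcd(13, 63) = 1. 171 = 4×36 + 27. So 13^{171} ≡ 13^{27} ≡ 55 (mod 63)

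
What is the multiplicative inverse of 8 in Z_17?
8^(-1) ≡ 15 (mod 17). Verification: 8 × 15 = 120 ≡ 1 (mod 17)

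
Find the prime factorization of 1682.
2 × 29^2

Divide by primes starting from smallest:
1682 ÷ 2 = 841
841 ÷ 29 = 29
29 ÷ 29 = 1

1682 = 2 × 29^2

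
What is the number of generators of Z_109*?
Number of primitive roots mod 109 = φ(108) = 36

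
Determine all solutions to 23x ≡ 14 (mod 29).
17

Since gcd(23, 29) = 1 divides 14, a solution exists.
Multiply both sides by the inverse of 23 mod 29:
  23^(-1) mod 29 = 24
  x ≡ 24 × 14 ≡ 336 ≡ 17 (mod 29)
Verification: 23 × 17 = 391 = 13 × 29 + 14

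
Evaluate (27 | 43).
(27/43) = 27^{21} mod 43 = -1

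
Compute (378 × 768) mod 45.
9

(378 × 768) = 290304
290304 mod 45 = 9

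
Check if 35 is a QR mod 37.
By Euler's criterion: 35^{18} ≡ 36 (mod 37). Since this equals -1 (≡ 36), 35 is not a QR.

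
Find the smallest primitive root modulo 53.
2

A primitive root g modulo p has order p-1 = 52
Prime divisors of 52: [2, 13]
g is a primitive root iff g^(52/q) ≢ 1 (mod 53) for each prime divisor q
Testing small values:
  g = 2: 2^26 ≡ 52, 2^4 ≡ 16 (mod 53) → none is 1, primitive root!
The smallest primitive root is 2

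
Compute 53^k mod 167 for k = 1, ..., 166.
g^1, g^2, ..., g^{166} mod 167: {53, 137, 80, 65, 105, 54, 23, 50, 145, 3, 159, 77, 73, 28, 148, 162, 69, 150, 101, 9, 143, 64, 52, 84, 110, 152, 40, 116, 136, 27, 95, 25, 156, 85, 163, 122, 120, 14, 74, 81, 118, 75, 134, 88, 155, 32, 26, 42, 55, 76, 20, 58, 68, 97, 131, 96, 78, 126, 165, 61, 60, 7, 37, 124, 59, 121, 67, 44, 161, 16, 13, 21, 111, 38, 10, 29, 34, 132, 149, 48, 39, 63, 166, 114, 30, 87, 102, 62, 113, 144, 117, 22, 164, 8, 90, 94, 139, 19, 5, 98, 17, 66, 158, 24, 103, 115, 83, 57, 15, 127, 51, 31, 140, 72, 142, 11, 82, 4, 45, 47, 153, 93, 86, 49, 92, 33, 79, 12, 135, 141, 125, 112, 91, 147, 109, 99, 70, 36, 71, 89, 41, 2, 106, 107, 160, 130, 43, 108, 46, 100, 123, 6, 151, 154, 146, 56, 129, 157, 138, 133, 35, 18, 119, 128, 104, 1}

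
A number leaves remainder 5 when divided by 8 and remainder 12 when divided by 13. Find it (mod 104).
M = 8 × 13 = 104. M₁ = 13, y₁ ≡ 5 (mod 8). M₂ = 8, y₂ ≡ 5 (mod 13). y = 5×13×5 + 12×8×5 ≡ 77 (mod 104)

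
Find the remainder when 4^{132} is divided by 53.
By Fermat: 4^{52} ≡ 1 (mod 53). 132 = 2×52 + 28. So 4^{132} ≡ 4^{28} ≡ 16 (mod 53)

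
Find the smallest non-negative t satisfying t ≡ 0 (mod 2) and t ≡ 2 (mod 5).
M = 2 × 5 = 10. M₁ = 5, y₁ ≡ 1 (mod 2). M₂ = 2, y₂ ≡ 3 (mod 5). t = 0×5×1 + 2×2×3 ≡ 2 (mod 10)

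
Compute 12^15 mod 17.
Using repeated squaring. 15 = 8 + 4 + 2 + 1 (binary 1111). Repeated squaring mod 17: 12^1 ≡ 12; 12^2 ≡ 12² = 144 ≡ 8; 12^4 ≡ 8² = 64 ≡ 13; 12^8 ≡ 13² = 169 ≡ 16. Multiply: 12^15 = 12^8 × 12^4 × 12^2 × 12^1 ≡ 16 × 13 × 8 × 12 (mod 17): 16 × 13 = 208 ≡ 4; 4 × 8 = 32 ≡ 15; 15 × 12 = 180 ≡ 10. So 12^15 ≡ 10 (mod 17).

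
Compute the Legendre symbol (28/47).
(28/47) = 28^{23} mod 47 = 1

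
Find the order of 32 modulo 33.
Powers of 32 mod 33: 32^1≡32, 32^2≡1. Order = 2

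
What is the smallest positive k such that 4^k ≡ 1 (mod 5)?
Powers of 4 mod 5: 4^1≡4, 4^2≡1. Order = 2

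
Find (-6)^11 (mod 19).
Using repeated squaring. (-6) ≡ 13 (mod 19). 11 = 8 + 2 + 1 (binary 1011). Repeated squaring mod 19: 13^1 ≡ 13; 13^2 ≡ 13² = 169 ≡ 17; 13^4 ≡ 17² = 289 ≡ 4; 13^8 ≡ 4² = 16 ≡ 16. Multiply: (-6)^11 ≡ 13^8 × 13^2 × 13^1 ≡ 16 × 17 × 13 (mod 19): 16 × 17 = 272 ≡ 6; 6 × 13 = 78 ≡ 2. So (-6)^11 ≡ 2 (mod 19).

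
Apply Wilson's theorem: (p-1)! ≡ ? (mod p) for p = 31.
By Wilson's theorem, (30)! ≡ -1 ≡ 30 (mod 31)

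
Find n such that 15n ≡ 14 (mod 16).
2

Since gcd(15, 16) = 1 divides 14, a solution exists.
Multiply both sides by the inverse of 15 mod 16:
  15^(-1) mod 16 = 15
  x ≡ 15 × 14 ≡ 210 ≡ 2 (mod 16)
Verification: 15 × 2 = 30 = 1 × 16 + 14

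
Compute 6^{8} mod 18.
0

Using successive squaring:
Binary expansion of 8: 1000
Powers of 6 mod 18 (each is the square of the previous):
  6^1 ≡ 6 (mod 18)
  6^2 ≡ 6² = 36 ≡ 0 (mod 18)
  6^4 ≡ 0² = 0 ≡ 0 (mod 18)
  6^8 ≡ 0² = 0 ≡ 0 (mod 18)
8 is a power of 2, so 6^8 is the last square: ≡ 0 (mod 18)
Result: 6^8 ≡ 0 (mod 18)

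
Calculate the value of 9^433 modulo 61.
Using Fermat: 9^{60} ≡ 1 (mod 61). 433 ≡ 13 (mod 60). So 9^{433} ≡ 9^{13} ≡ 58 (mod 61)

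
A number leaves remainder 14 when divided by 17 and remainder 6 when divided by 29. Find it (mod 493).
M = 17 × 29 = 493. M₁ = 29, y₁ ≡ 10 (mod 17). M₂ = 17, y₂ ≡ 12 (mod 29). y = 14×29×10 + 6×17×12 ≡ 354 (mod 493)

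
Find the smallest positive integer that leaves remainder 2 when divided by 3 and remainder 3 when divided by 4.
M = 3 × 4 = 12. M₁ = 4, y₁ ≡ 1 (mod 3). M₂ = 3, y₂ ≡ 3 (mod 4). k = 2×4×1 + 3×3×3 ≡ 11 (mod 12). The smallest positive such number is 11.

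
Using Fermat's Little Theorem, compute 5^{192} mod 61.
20

By Fermat's Little Theorem, a^(p-1) ≡ 1 (mod p) for prime p and gcd(a, p) = 1
Here p = 61, so 5^60 ≡ 1 (mod 61)
We can reduce the exponent: 192 mod 60 = 12
So 5^192 ≡ 5^12 (mod 61)
Computing: 5^12 mod 61 = 20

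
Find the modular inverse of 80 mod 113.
80^(-1) ≡ 89 (mod 113). Verification: 80 × 89 = 7120 ≡ 1 (mod 113)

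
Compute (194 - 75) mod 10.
9

(194 - 75) = 119
119 mod 10 = 9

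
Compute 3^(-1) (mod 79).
53

Using Extended Euclidean Algorithm:
gcd(3, 79) = 1
Bezout coefficients: 3 × -26 + 79 × 1 = 1
So 3 × -26 ≡ 1 (mod 79)
The inverse is -26 mod 79 = 53
Verification: 3 × 53 = 159 = 2 × 79 + 1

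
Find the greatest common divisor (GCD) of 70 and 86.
2

Using the Euclidean algorithm:
70 = 0 × 86 + 70
86 = 1 × 70 + 16
70 = 4 × 16 + 6
16 = 2 × 6 + 4
6 = 1 × 4 + 2
4 = 2 × 2 + 0

GCD(70, 86) = 2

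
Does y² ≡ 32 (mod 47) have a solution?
By Euler's criterion: 32^{23} ≡ 1 (mod 47). Since this equals 1, 32 is a QR.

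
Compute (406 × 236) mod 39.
32

(406 × 236) = 95816
95816 mod 39 = 32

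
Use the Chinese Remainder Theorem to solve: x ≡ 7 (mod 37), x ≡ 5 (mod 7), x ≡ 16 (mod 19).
1783

Using the Chinese Remainder Theorem:
M = product of moduli = 4921
For equation 1: M_1 = 133, 133 ≡ 22 (mod 37), inverse of 133 mod 37 is 32 (check: 22 × 32 = 704 ≡ 1 (mod 37))
For equation 2: M_2 = 703, 703 ≡ 3 (mod 7), inverse of 703 mod 7 is 5 (check: 3 × 5 = 15 ≡ 1 (mod 7))
For equation 3: M_3 = 259, 259 ≡ 12 (mod 19), inverse of 259 mod 19 is 8 (check: 12 × 8 = 96 ≡ 1 (mod 19))
Combine: x ≡ Σ r_i×M_i×(M_i⁻¹ mod m_i) = 7×133×32 + 5×703×5 + 16×259×8 = 29792 + 17575 + 33152 = 80519
80519 mod 4921 = 1783
x ≡ 1783 (mod 4921)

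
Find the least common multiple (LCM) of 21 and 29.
609

First find GCD(21, 29) using the Euclidean algorithm:
21 = 0 × 29 + 21
29 = 1 × 21 + 8
21 = 2 × 8 + 5
8 = 1 × 5 + 3
5 = 1 × 3 + 2
3 = 1 × 2 + 1
2 = 2 × 1 + 0
GCD(21, 29) = 1

LCM formula: LCM(a, b) = (a × b) / GCD(a, b)
LCM(21, 29) = (21 × 29) / 1
LCM(21, 29) = 609 / 1
LCM(21, 29) = 609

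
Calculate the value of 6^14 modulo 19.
Using repeated squaring. 14 = 8 + 4 + 2 (binary 1110). Repeated squaring mod 19: 6^1 ≡ 6; 6^2 ≡ 6² = 36 ≡ 17; 6^4 ≡ 17² = 289 ≡ 4; 6^8 ≡ 4² = 16 ≡ 16. Multiply: 6^14 = 6^8 × 6^4 × 6^2 ≡ 16 × 4 × 17 (mod 19): 16 × 4 = 64 ≡ 7; 7 × 17 = 119 ≡ 5. So 6^14 ≡ 5 (mod 19).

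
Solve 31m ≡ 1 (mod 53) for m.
31^(-1) ≡ 12 (mod 53). Verification: 31 × 12 = 372 ≡ 1 (mod 53)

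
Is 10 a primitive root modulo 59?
Yes

To verify, check if 10^(58/q) ≢ 1 (mod 59) for each prime divisor q of 58
Divisors of 58 = 58: [1, 2, 29, 58]
  10^(58/2) = 10^29 ≡ 58 (mod 59)
  10^(58/29) = 10^2 ≡ 41 (mod 59)
Conclusion: 10 is a primitive root modulo 59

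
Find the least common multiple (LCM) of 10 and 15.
30

First find GCD(10, 15) using the Euclidean algorithm:
10 = 0 × 15 + 10
15 = 1 × 10 + 5
10 = 2 × 5 + 0
GCD(10, 15) = 5

LCM formula: LCM(a, b) = (a × b) / GCD(a, b)
LCM(10, 15) = (10 × 15) / 5
LCM(10, 15) = 150 / 5
LCM(10, 15) = 30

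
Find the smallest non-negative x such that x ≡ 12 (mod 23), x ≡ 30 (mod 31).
495

Using the Chinese Remainder Theorem:
M = product of moduli = 713
For equation 1: M_1 = 31, 31 ≡ 8 (mod 23), inverse of 31 mod 23 is 3 (check: 8 × 3 = 24 ≡ 1 (mod 23))
For equation 2: M_2 = 23, 23 ≡ 23 (mod 31), inverse of 23 mod 31 is 27 (check: 23 × 27 = 621 ≡ 1 (mod 31))
Combine: x ≡ Σ r_i×M_i×(M_i⁻¹ mod m_i) = 12×31×3 + 30×23×27 = 1116 + 18630 = 19746
19746 mod 713 = 495
x ≡ 495 (mod 713)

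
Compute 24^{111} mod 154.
90

Using successive squaring:
Binary expansion of 111: 1101111
Powers of 24 mod 154 (each is the square of the previous):
  24^1 ≡ 24 (mod 154)
  24^2 ≡ 24² = 576 ≡ 114 (mod 154)
  24^4 ≡ 114² = 12996 ≡ 60 (mod 154)
  24^8 ≡ 60² = 3600 ≡ 58 (mod 154)
  24^16 ≡ 58² = 3364 ≡ 130 (mod 154)
  24^32 ≡ 130² = 16900 ≡ 114 (mod 154)
  24^64 ≡ 114² = 12996 ≡ 60 (mod 154)
111 = 64 + 32 + 8 + 4 + 2 + 1, so 24^111 = 24^64 × 24^32 × 24^8 × 24^4 × 24^2 × 24^1 ≡ 60 × 114 × 58 × 60 × 114 × 24 (mod 154)
Multiplying step by step:
  60 × 114 = 6840 ≡ 64 (mod 154)
  64 × 58 = 3712 ≡ 16 (mod 154)
  16 × 60 = 960 ≡ 36 (mod 154)
  36 × 114 = 4104 ≡ 100 (mod 154)
  100 × 24 = 2400 ≡ 90 (mod 154)
Result: 24^111 ≡ 90 (mod 154)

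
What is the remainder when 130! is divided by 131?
By Wilson's theorem, (130)! ≡ -1 ≡ 130 (mod 131)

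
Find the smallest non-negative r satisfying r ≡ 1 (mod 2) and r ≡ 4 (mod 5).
M = 2 × 5 = 10. M₁ = 5, y₁ ≡ 1 (mod 2). M₂ = 2, y₂ ≡ 3 (mod 5). r = 1×5×1 + 4×2×3 ≡ 9 (mod 10)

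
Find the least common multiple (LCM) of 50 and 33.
1650

First find GCD(50, 33) using the Euclidean algorithm:
50 = 1 × 33 + 17
33 = 1 × 17 + 16
17 = 1 × 16 + 1
16 = 16 × 1 + 0
GCD(50, 33) = 1

LCM formula: LCM(a, b) = (a × b) / GCD(a, b)
LCM(50, 33) = (50 × 33) / 1
LCM(50, 33) = 1650 / 1
LCM(50, 33) = 1650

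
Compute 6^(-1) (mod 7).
6

Using Extended Euclidean Algorithm:
gcd(6, 7) = 1
Bezout coefficients: 6 × -1 + 7 × 1 = 1
So 6 × -1 ≡ 1 (mod 7)
The inverse is -1 mod 7 = 6
Verification: 6 × 6 = 36 = 5 × 7 + 1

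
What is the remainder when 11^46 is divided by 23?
Using Fermat: 11^{22} ≡ 1 (mod 23). 46 ≡ 2 (mod 22). So 11^{46} ≡ 11^{2} ≡ 6 (mod 23)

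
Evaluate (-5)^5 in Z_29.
(-5) ≡ 24 (mod 29). 5 = 4 + 1 (binary 101). Repeated squaring mod 29: 24^1 ≡ 24; 24^2 ≡ 24² = 576 ≡ 25; 24^4 ≡ 25² = 625 ≡ 16. Multiply: (-5)^5 ≡ 24^4 × 24^1 ≡ 16 × 24 (mod 29): 16 × 24 = 384 ≡ 7. So (-5)^5 ≡ 7 (mod 29).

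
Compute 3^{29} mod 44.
15

Using successive squaring:
Binary expansion of 29: 11101
Powers of 3 mod 44 (each is the square of the previous):
  3^1 ≡ 3 (mod 44)
  3^2 ≡ 3² = 9 ≡ 9 (mod 44)
  3^4 ≡ 9² = 81 ≡ 37 (mod 44)
  3^8 ≡ 37² = 1369 ≡ 5 (mod 44)
  3^16 ≡ 5² = 25 ≡ 25 (mod 44)
29 = 16 + 8 + 4 + 1, so 3^29 = 3^16 × 3^8 × 3^4 × 3^1 ≡ 25 × 5 × 37 × 3 (mod 44)
Multiplying step by step:
  25 × 5 = 125 ≡ 37 (mod 44)
  37 × 37 = 1369 ≡ 5 (mod 44)
  5 × 3 = 15 ≡ 15 (mod 44)
Result: 3^29 ≡ 15 (mod 44)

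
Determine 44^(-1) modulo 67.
44^(-1) ≡ 32 (mod 67). Verification: 44 × 32 = 1408 ≡ 1 (mod 67)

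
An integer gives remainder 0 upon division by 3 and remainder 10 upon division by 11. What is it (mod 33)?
M = 3 × 11 = 33. M₁ = 11, y₁ ≡ 2 (mod 3). M₂ = 3, y₂ ≡ 4 (mod 11). z = 0×11×2 + 10×3×4 ≡ 21 (mod 33). The smallest positive such number is 21.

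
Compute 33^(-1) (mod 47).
33^(-1) ≡ 10 (mod 47). Verification: 33 × 10 = 330 ≡ 1 (mod 47)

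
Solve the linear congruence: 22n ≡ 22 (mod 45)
1

Since gcd(22, 45) = 1 divides 22, a solution exists.
Multiply both sides by the inverse of 22 mod 45:
  22^(-1) mod 45 = 43
  x ≡ 43 × 22 ≡ 946 ≡ 1 (mod 45)
Verification: 22 × 1 = 22 = 0 × 45 + 22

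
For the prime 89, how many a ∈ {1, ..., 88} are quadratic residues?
For prime 89, there are (p-1)/2 = (89-1)/2 = 44 quadratic residues (excluding 0).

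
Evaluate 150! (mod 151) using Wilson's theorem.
By Wilson's theorem, (150)! ≡ -1 ≡ 150 (mod 151)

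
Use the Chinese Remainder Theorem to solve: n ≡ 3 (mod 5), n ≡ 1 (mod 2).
M = 5 × 2 = 10. M₁ = 2, y₁ ≡ 3 (mod 5). M₂ = 5, y₂ ≡ 1 (mod 2). n = 3×2×3 + 1×5×1 ≡ 3 (mod 10)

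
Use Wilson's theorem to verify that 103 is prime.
(102)! mod 103 = 102. Since this equals -1 (mod 103), Wilson confirms 103 is prime.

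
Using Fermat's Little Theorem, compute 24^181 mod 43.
By Fermat: 24^{42} ≡ 1 (mod 43). 181 = 4×42 + 13. So 24^{181} ≡ 24^{13} ≡ 23 (mod 43)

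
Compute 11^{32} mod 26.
9

Using successive squaring:
Binary expansion of 32: 100000
Powers of 11 mod 26 (each is the square of the previous):
  11^1 ≡ 11 (mod 26)
  11^2 ≡ 11² = 121 ≡ 17 (mod 26)
  11^4 ≡ 17² = 289 ≡ 3 (mod 26)
  11^8 ≡ 3² = 9 ≡ 9 (mod 26)
  11^16 ≡ 9² = 81 ≡ 3 (mod 26)
  11^32 ≡ 3² = 9 ≡ 9 (mod 26)
32 is a power of 2, so 11^32 is the last square: ≡ 9 (mod 26)
Result: 11^32 ≡ 9 (mod 26)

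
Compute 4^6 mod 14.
6 = 4 + 2 (binary 110). Repeated squaring mod 14: 4^1 ≡ 4; 4^2 ≡ 4² = 16 ≡ 2; 4^4 ≡ 2² = 4 ≡ 4. Multiply: 4^6 = 4^4 × 4^2 ≡ 4 × 2 (mod 14): 4 × 2 = 8 ≡ 8. So 4^6 ≡ 8 (mod 14).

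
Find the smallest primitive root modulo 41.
p - 1 = 40 has prime divisors 2, 5. h is a primitive root mod 41 iff h^(40/q) ≢ 1 (mod 41) for each such q.
h = 2: 2^20 ≡ 1, 2^8 ≡ 10 (mod 41); 2^20 ≡ 1, so not a primitive root.
h = 3: 3^20 ≡ 40, 3^8 ≡ 1 (mod 41); 3^8 ≡ 1, so not a primitive root.
h = 4: 4^20 ≡ 1, 4^8 ≡ 18 (mod 41); 4^20 ≡ 1, so not a primitive root.
h = 5: 5^20 ≡ 1, 5^8 ≡ 18 (mod 41); 5^20 ≡ 1, so not a primitive root.
h = 6: 6^20 ≡ 40, 6^8 ≡ 10 (mod 41); none is 1, so 6 has order 40 and is a primitive root.
The smallest primitive root mod 41 is g = 6.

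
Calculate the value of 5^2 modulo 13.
2 = 2 (binary 10). Repeated squaring mod 13: 5^1 ≡ 5; 5^2 ≡ 5² = 25 ≡ 12. So 5^2 ≡ 12 (mod 13).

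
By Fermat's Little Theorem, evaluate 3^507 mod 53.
By Fermat: 3^{52} ≡ 1 (mod 53). 507 ≡ 39 (mod 52). So 3^{507} ≡ 3^{39} ≡ 23 (mod 53)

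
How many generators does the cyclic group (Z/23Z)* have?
10

The number of primitive roots modulo p is φ(p-1) = φ(22)
φ(22) = 10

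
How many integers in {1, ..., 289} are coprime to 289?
272

Prime factorization: 289 = 17^2
Using the formula φ(n) = n × Π(1 - 1/p) for each prime factor p:
φ(289) = 289 × (1 - 1/17)
φ(289) = 272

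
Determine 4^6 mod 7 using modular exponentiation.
6 = 4 + 2 (binary 110). Repeated squaring mod 7: 4^1 ≡ 4; 4^2 ≡ 4² = 16 ≡ 2; 4^4 ≡ 2² = 4 ≡ 4. Multiply: 4^6 = 4^4 × 4^2 ≡ 4 × 2 (mod 7): 4 × 2 = 8 ≡ 1. So 4^6 ≡ 1 (mod 7).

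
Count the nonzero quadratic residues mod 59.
For prime 59, there are (p-1)/2 = (59-1)/2 = 29 quadratic residues (excluding 0).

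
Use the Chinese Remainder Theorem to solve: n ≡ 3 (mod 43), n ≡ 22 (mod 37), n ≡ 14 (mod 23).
18966

Using the Chinese Remainder Theorem:
M = product of moduli = 36593
For equation 1: M_1 = 851, 851 ≡ 34 (mod 43), inverse of 851 mod 43 is 19 (check: 34 × 19 = 646 ≡ 1 (mod 43))
For equation 2: M_2 = 989, 989 ≡ 27 (mod 37), inverse of 989 mod 37 is 11 (check: 27 × 11 = 297 ≡ 1 (mod 37))
For equation 3: M_3 = 1591, 1591 ≡ 4 (mod 23), inverse of 1591 mod 23 is 6 (check: 4 × 6 = 24 ≡ 1 (mod 23))
Combine: n ≡ Σ r_i×M_i×(M_i⁻¹ mod m_i) = 3×851×19 + 22×989×11 + 14×1591×6 = 48507 + 239338 + 133644 = 421489
421489 mod 36593 = 18966
n ≡ 18966 (mod 36593)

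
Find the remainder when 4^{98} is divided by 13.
By Fermat: 4^{12} ≡ 1 (mod 13). 98 = 8×12 + 2. So 4^{98} ≡ 4^{2} ≡ 3 (mod 13)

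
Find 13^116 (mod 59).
Using Fermat: 13^{58} ≡ 1 (mod 59). 116 ≡ 0 (mod 58). So 13^{116} ≡ 13^{0} ≡ 1 (mod 59)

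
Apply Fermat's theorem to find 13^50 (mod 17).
By Fermat: 13^{16} ≡ 1 (mod 17). 50 = 3×16 + 2. So 13^{50} ≡ 13^{2} ≡ 16 (mod 17)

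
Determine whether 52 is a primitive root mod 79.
p - 1 = 78 has prime divisors 2, 3, 13. Check 52^(78/q) mod 79 for each: 52^(78/2) = 52^39 ≡ 1, 52^(78/3) = 52^26 ≡ 1, 52^(78/13) = 52^6 ≡ 65 (mod 79). Since 52^39 ≡ 1 (mod 79), the order of 52 divides 39 (in fact the order is 13) ≠ 78, so it is not a primitive root.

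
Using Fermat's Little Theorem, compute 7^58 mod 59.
By Fermat's Little Theorem, 7^{58} ≡ 1 (mod 59) since 59 is prime and gcd(7, 59) = 1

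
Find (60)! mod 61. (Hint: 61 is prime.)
By Wilson's theorem, (60)! ≡ -1 ≡ 60 (mod 61)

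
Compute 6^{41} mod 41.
6

Using successive squaring:
Binary expansion of 41: 101001
Powers of 6 mod 41 (each is the square of the previous):
  6^1 ≡ 6 (mod 41)
  6^2 ≡ 6² = 36 ≡ 36 (mod 41)
  6^4 ≡ 36² = 1296 ≡ 25 (mod 41)
  6^8 ≡ 25² = 625 ≡ 10 (mod 41)
  6^16 ≡ 10² = 100 ≡ 18 (mod 41)
  6^32 ≡ 18² = 324 ≡ 37 (mod 41)
41 = 32 + 8 + 1, so 6^41 = 6^32 × 6^8 × 6^1 ≡ 37 × 10 × 6 (mod 41)
Multiplying step by step:
  37 × 10 = 370 ≡ 1 (mod 41)
  1 × 6 = 6 ≡ 6 (mod 41)
Result: 6^41 ≡ 6 (mod 41)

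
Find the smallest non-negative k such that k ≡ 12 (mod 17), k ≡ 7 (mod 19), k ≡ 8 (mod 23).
7322

Using the Chinese Remainder Theorem:
M = product of moduli = 7429
For equation 1: M_1 = 437, 437 ≡ 12 (mod 17), inverse of 437 mod 17 is 10 (check: 12 × 10 = 120 ≡ 1 (mod 17))
For equation 2: M_2 = 391, 391 ≡ 11 (mod 19), inverse of 391 mod 19 is 7 (check: 11 × 7 = 77 ≡ 1 (mod 19))
For equation 3: M_3 = 323, 323 ≡ 1 (mod 23), inverse of 323 mod 23 is 1 (check: 1 × 1 = 1 ≡ 1 (mod 23))
Combine: k ≡ Σ r_i×M_i×(M_i⁻¹ mod m_i) = 12×437×10 + 7×391×7 + 8×323×1 = 52440 + 19159 + 2584 = 74183
74183 mod 7429 = 7322
k ≡ 7322 (mod 7429)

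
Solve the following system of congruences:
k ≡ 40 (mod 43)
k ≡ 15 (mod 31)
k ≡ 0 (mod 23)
20723

Using the Chinese Remainder Theorem:
M = product of moduli = 30659
For equation 1: M_1 = 713, 713 ≡ 25 (mod 43), inverse of 713 mod 43 is 31 (check: 25 × 31 = 775 ≡ 1 (mod 43))
For equation 2: M_2 = 989, 989 ≡ 28 (mod 31), inverse of 989 mod 31 is 10 (check: 28 × 10 = 280 ≡ 1 (mod 31))
For equation 3: M_3 = 1333, 1333 ≡ 22 (mod 23), inverse of 1333 mod 23 is 22 (check: 22 × 22 = 484 ≡ 1 (mod 23))
Combine: k ≡ Σ r_i×M_i×(M_i⁻¹ mod m_i) = 40×713×31 + 15×989×10 + 0×1333×22 = 884120 + 148350 + 0 = 1032470
1032470 mod 30659 = 20723
k ≡ 20723 (mod 30659)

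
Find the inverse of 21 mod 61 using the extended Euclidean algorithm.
Extended GCD: 21(-29) + 61(10) = 1. So 21^(-1) ≡ 32 ≡ 32 (mod 61). Verify: 21 × 32 = 672 ≡ 1 (mod 61)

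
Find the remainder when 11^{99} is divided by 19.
By Fermat: 11^{18} ≡ 1 (mod 19). 99 = 5×18 + 9. So 11^{99} ≡ 11^{9} ≡ 1 (mod 19)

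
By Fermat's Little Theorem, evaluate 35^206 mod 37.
By Fermat: 35^{36} ≡ 1 (mod 37). 206 = 5×36 + 26. So 35^{206} ≡ 35^{26} ≡ 3 (mod 37)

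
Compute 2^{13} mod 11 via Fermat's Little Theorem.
8

By Fermat's Little Theorem, a^(p-1) ≡ 1 (mod p) for prime p and gcd(a, p) = 1
Here p = 11, so 2^10 ≡ 1 (mod 11)
We can reduce the exponent: 13 mod 10 = 3
So 2^13 ≡ 2^3 (mod 11)
Computing: 2^3 mod 11 = 8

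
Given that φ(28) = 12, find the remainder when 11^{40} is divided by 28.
By Euler: 11^{12} ≡ 1 (mod 28) since gcd(11, 28) = 1. 40 = 3×12 + 4. So 11^{40} ≡ 11^{4} ≡ 25 (mod 28)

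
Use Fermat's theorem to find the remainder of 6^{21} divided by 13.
5

By Fermat's Little Theorem, a^(p-1) ≡ 1 (mod p) for prime p and gcd(a, p) = 1
Here p = 13, so 6^12 ≡ 1 (mod 13)
We can reduce the exponent: 21 mod 12 = 9
So 6^21 ≡ 6^9 (mod 13)
Computing: 6^9 mod 13 = 5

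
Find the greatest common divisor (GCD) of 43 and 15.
1

Using the Euclidean algorithm:
43 = 2 × 15 + 13
15 = 1 × 13 + 2
13 = 6 × 2 + 1
2 = 2 × 1 + 0

GCD(43, 15) = 1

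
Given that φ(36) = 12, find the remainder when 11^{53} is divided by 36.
By Euler: 11^{12} ≡ 1 (mod 36) since gcd(11, 36) = 1. 53 = 4×12 + 5. So 11^{53} ≡ 11^{5} ≡ 23 (mod 36)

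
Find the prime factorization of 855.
3^2 × 5 × 19

Divide by primes starting from smallest:
855 ÷ 3 = 285
285 ÷ 3 = 95
95 ÷ 5 = 19
19 ÷ 19 = 1

855 = 3^2 × 5 × 19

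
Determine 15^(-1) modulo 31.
15^(-1) ≡ 29 (mod 31). Verification: 15 × 29 = 435 ≡ 1 (mod 31)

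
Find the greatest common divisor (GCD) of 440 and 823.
1

Using the Euclidean algorithm:
440 = 0 × 823 + 440
823 = 1 × 440 + 383
440 = 1 × 383 + 57
383 = 6 × 57 + 41
57 = 1 × 41 + 16
41 = 2 × 16 + 9
16 = 1 × 9 + 7
9 = 1 × 7 + 2
7 = 3 × 2 + 1
2 = 2 × 1 + 0

GCD(440, 823) = 1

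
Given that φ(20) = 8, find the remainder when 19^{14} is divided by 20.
By Euler: 19^{8} ≡ 1 (mod 20) since gcd(19, 20) = 1. 14 = 1×8 + 6. So 19^{14} ≡ 19^{6} ≡ 1 (mod 20)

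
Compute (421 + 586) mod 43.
18

(421 + 586) = 1007
1007 mod 43 = 18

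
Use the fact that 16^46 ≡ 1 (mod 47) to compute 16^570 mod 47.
By Fermat: 16^{46} ≡ 1 (mod 47). 570 ≡ 18 (mod 46). So 16^{570} ≡ 16^{18} ≡ 8 (mod 47)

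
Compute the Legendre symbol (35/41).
(35/41) = 35^{20} mod 41 = -1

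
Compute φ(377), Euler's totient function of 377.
336

Prime factorization: 377 = 13 × 29
Using the formula φ(n) = n × Π(1 - 1/p) for each prime factor p:
φ(377) = 377 × (1 - 1/13) × (1 - 1/29)
φ(377) = 336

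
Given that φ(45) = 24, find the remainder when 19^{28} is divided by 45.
By Euler: 19^{24} ≡ 1 (mod 45) since gcd(19, 45) = 1. 28 = 1×24 + 4. So 19^{28} ≡ 19^{4} ≡ 1 (mod 45)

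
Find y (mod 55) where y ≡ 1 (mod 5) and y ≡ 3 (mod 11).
M = 5 × 11 = 55. M₁ = 11, y₁ ≡ 1 (mod 5). M₂ = 5, y₂ ≡ 9 (mod 11). y = 1×11×1 + 3×5×9 ≡ 36 (mod 55)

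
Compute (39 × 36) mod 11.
7

(39 × 36) = 1404
1404 mod 11 = 7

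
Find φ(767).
696

Prime factorization: 767 = 13 × 59
Using the formula φ(n) = n × Π(1 - 1/p) for each prime factor p:
φ(767) = 767 × (1 - 1/13) × (1 - 1/59)
φ(767) = 696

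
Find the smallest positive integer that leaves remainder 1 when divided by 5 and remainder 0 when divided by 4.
M = 5 × 4 = 20. M₁ = 4, y₁ ≡ 4 (mod 5). M₂ = 5, y₂ ≡ 1 (mod 4). n = 1×4×4 + 0×5×1 ≡ 16 (mod 20). The smallest positive such number is 16.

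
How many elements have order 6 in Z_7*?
Number of primitive roots mod 7 = φ(6) = 2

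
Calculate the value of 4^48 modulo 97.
Using repeated squaring. 48 = 32 + 16 (binary 110000). Repeated squaring mod 97: 4^1 ≡ 4; 4^2 ≡ 4² = 16 ≡ 16; 4^4 ≡ 16² = 256 ≡ 62; 4^8 ≡ 62² = 3844 ≡ 61; 4^16 ≡ 61² = 3721 ≡ 35; 4^32 ≡ 35² = 1225 ≡ 61. Multiply: 4^48 = 4^32 × 4^16 ≡ 61 × 35 (mod 97): 61 × 35 = 2135 ≡ 1. So 4^48 ≡ 1 (mod 97).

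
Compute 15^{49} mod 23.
7

Using successive squaring:
Binary expansion of 49: 110001
Powers of 15 mod 23 (each is the square of the previous):
  15^1 ≡ 15 (mod 23)
  15^2 ≡ 15² = 225 ≡ 18 (mod 23)
  15^4 ≡ 18² = 324 ≡ 2 (mod 23)
  15^8 ≡ 2² = 4 ≡ 4 (mod 23)
  15^16 ≡ 4² = 16 ≡ 16 (mod 23)
  15^32 ≡ 16² = 256 ≡ 3 (mod 23)
49 = 32 + 16 + 1, so 15^49 = 15^32 × 15^16 × 15^1 ≡ 3 × 16 × 15 (mod 23)
Multiplying step by step:
  3 × 16 = 48 ≡ 2 (mod 23)
  2 × 15 = 30 ≡ 7 (mod 23)
Result: 15^49 ≡ 7 (mod 23)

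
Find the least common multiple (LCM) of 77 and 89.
6853

First find GCD(77, 89) using the Euclidean algorithm:
77 = 0 × 89 + 77
89 = 1 × 77 + 12
77 = 6 × 12 + 5
12 = 2 × 5 + 2
5 = 2 × 2 + 1
2 = 2 × 1 + 0
GCD(77, 89) = 1

LCM formula: LCM(a, b) = (a × b) / GCD(a, b)
LCM(77, 89) = (77 × 89) / 1
LCM(77, 89) = 6853 / 1
LCM(77, 89) = 6853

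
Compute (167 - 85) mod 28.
26

(167 - 85) = 82
82 mod 28 = 26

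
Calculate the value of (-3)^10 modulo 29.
(-3) ≡ 26 (mod 29). 10 = 8 + 2 (binary 1010). Repeated squaring mod 29: 26^1 ≡ 26; 26^2 ≡ 26² = 676 ≡ 9; 26^4 ≡ 9² = 81 ≡ 23; 26^8 ≡ 23² = 529 ≡ 7. Multiply: (-3)^10 ≡ 26^8 × 26^2 ≡ 7 × 9 (mod 29): 7 × 9 = 63 ≡ 5. So (-3)^10 ≡ 5 (mod 29).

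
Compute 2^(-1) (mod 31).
2^(-1) ≡ 16 (mod 31). Verification: 2 × 16 = 32 ≡ 1 (mod 31)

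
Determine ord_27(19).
Powers of 19 mod 27: 19^1≡19, 19^2≡10, 19^3≡1. Order = 3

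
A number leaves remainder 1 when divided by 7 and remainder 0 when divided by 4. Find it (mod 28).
M = 7 × 4 = 28. M₁ = 4, y₁ ≡ 2 (mod 7). M₂ = 7, y₂ ≡ 3 (mod 4). m = 1×4×2 + 0×7×3 ≡ 8 (mod 28)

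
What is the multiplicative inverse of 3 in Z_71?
24

Using Extended Euclidean Algorithm:
gcd(3, 71) = 1
Bezout coefficients: 3 × 24 + 71 × -1 = 1
So 3 × 24 ≡ 1 (mod 71)
The inverse is 24 mod 71 = 24
Verification: 3 × 24 = 72 = 1 × 71 + 1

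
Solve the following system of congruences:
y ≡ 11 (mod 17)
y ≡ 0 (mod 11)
11

Using the Chinese Remainder Theorem:
M = product of moduli = 187
For equation 1: M_1 = 11, 11 ≡ 11 (mod 17), inverse of 11 mod 17 is 14 (check: 11 × 14 = 154 ≡ 1 (mod 17))
For equation 2: M_2 = 17, 17 ≡ 6 (mod 11), inverse of 17 mod 11 is 2 (check: 6 × 2 = 12 ≡ 1 (mod 11))
Combine: y ≡ Σ r_i×M_i×(M_i⁻¹ mod m_i) = 11×11×14 + 0×17×2 = 1694 + 0 = 1694
1694 mod 187 = 11
y ≡ 11 (mod 187)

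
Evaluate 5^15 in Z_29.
Using repeated squaring. 15 = 8 + 4 + 2 + 1 (binary 1111). Repeated squaring mod 29: 5^1 ≡ 5; 5^2 ≡ 5² = 25 ≡ 25; 5^4 ≡ 25² = 625 ≡ 16; 5^8 ≡ 16² = 256 ≡ 24. Multiply: 5^15 = 5^8 × 5^4 × 5^2 × 5^1 ≡ 24 × 16 × 25 × 5 (mod 29): 24 × 16 = 384 ≡ 7; 7 × 25 = 175 ≡ 1; 1 × 5 = 5 ≡ 5. So 5^15 ≡ 5 (mod 29).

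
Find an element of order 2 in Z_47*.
46 has order 2 mod 47 since 46^{2} ≡ 1 (mod 47) and no smaller power works.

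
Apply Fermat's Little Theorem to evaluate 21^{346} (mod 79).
52

By Fermat's Little Theorem, a^(p-1) ≡ 1 (mod p) for prime p and gcd(a, p) = 1
Here p = 79, so 21^78 ≡ 1 (mod 79)
We can reduce the exponent: 346 mod 78 = 34
So 21^346 ≡ 21^34 (mod 79)
Computing: 21^34 mod 79 = 52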